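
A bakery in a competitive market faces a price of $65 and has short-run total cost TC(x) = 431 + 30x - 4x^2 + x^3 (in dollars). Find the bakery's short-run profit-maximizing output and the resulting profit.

Profit = -$281 at x = 5

AVC = 30 - 4x + x^2; min AVC = $26 at x = 2. Since P = $65 ≥ min AVC, the firm produces.
With MC = 30 - 8x + 3x^2, P = MC on the upward-sloping part at x* = 5.
TR = 65·5 = 325. TC = 431 + 175 = 606. Profit = 325 − 606 = -$281.
Shutting down would mean losing the fixed cost of $431, so operating at a loss of $281 is better by $150.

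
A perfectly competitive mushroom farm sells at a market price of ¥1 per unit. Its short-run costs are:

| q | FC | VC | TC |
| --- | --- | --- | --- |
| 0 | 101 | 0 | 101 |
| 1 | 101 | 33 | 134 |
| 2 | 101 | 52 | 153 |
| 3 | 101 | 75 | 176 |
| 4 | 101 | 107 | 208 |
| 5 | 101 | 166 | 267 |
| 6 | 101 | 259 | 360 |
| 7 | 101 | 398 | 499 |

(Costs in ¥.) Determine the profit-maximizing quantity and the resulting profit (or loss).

Tabulate TR − TC: q=0: -101; q=1: -133; q=2: -151; q=3: -173; q=4: -204; q=5: -262; q=6: -354; q=7: -492.
Profit is highest at q = 0. Equivalently, the lowest AVC in the table is 75/3 ≈ ¥25 at q = 3, and P = ¥1 falls below it — price never covers variable cost, so the firm shuts down and loses only its fixed cost.

q = 0 (shut down); profit = -¥101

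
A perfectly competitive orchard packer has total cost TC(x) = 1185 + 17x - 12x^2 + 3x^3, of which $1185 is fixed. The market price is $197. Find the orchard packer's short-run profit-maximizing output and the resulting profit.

Profit = -$321 at x = 6

AVC = 17 - 12x + 3x^2; min AVC = $5 at x = 2. Since P = $197 ≥ min AVC, the firm produces.
With MC = 17 - 24x + 9x^2, P = MC on the upward-sloping part at x* = 6.
TR = 197·6 = 1182. TC = 1185 + 318 = 1503. Profit = 1182 − 1503 = -$321.
By producing, the firm covers all variable cost plus $864 of fixed cost; shutting down would lose the full $1185.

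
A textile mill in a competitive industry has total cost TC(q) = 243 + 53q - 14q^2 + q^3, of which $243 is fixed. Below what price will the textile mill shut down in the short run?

$4 per unit

The shutdown price is the minimum of AVC. VC = 53q - 14q^2 + q^3, so AVC = 53 - 14q + q^2.
At the minimum of AVC, MC = AVC. MC = 53 - 28q + 3q^2; setting MC = AVC gives 2q^2 - 14q = 0, so q = 7. min AVC = 4.
The firm shuts down for any P below $4.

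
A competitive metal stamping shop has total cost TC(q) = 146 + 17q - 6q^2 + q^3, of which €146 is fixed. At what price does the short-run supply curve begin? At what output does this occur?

€8 per unit, at q = 3

The shutdown price is the minimum of AVC. VC = 17q - 6q^2 + q^3, so AVC = 17 - 6q + q^2.
At the minimum of AVC, MC = AVC. MC = 17 - 12q + 3q^2; setting MC = AVC gives 2q^2 - 6q = 0, so q = 3. min AVC = 8.
For P < €8 the firm produces nothing.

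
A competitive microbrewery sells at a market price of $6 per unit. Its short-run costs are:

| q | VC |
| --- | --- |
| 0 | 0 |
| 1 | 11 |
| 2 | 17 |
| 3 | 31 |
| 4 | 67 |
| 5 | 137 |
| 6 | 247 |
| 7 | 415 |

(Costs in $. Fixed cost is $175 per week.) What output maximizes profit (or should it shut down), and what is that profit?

Profit at each row (π = 6q − TC): q=0: -175; q=1: -180; q=2: -180; q=3: -188; q=4: -218; q=5: -282; q=6: -386; q=7: -548.
Profit is highest at q = 0. Equivalently, the lowest AVC in the table is 17/2 ≈ $8.50 at q = 2, and P = $6 falls below it — price never covers variable cost, so the firm shuts down and loses only its fixed cost.

q = 0 (shut down); profit = -$175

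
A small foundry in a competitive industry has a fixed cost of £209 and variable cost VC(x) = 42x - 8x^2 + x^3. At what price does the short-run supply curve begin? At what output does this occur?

£26 per unit, at x = 4

The firm shuts down when price falls below the minimum of average variable cost. AVC = VC/x = 42 - 8x + x^2.
dAVC/dx = -8 + 2x = 0 gives x = 4. min AVC = 42 - 8·4 + 4^2 = 26.
So the shutdown price is £26.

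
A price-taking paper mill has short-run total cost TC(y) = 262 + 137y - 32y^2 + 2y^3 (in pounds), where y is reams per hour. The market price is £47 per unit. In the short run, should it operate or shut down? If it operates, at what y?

Strip out fixed cost: VC = 137y - 32y^2 + 2y^3. Then AVC = 137 - 32y + 2y^2 and MC = 137 - 64y + 6y^2.
AVC hits its minimum where MC = AVC, at y = 8, giving min AVC = 137 - 32·8 + 2·8^2 = £9.
P = £47 exceeds min AVC = £9, so the firm stays open.
P = MC gives 90 - 64y + 6y^2 = 0, with roots 5/3 and 9. Take the larger (rising MC): y* = 9.
Check: AVC at y = 9 is £11 ≤ P, so revenue covers variable cost.
Profit = P·y − TC = 47·9 − 361 = £62.

Produce at y = 9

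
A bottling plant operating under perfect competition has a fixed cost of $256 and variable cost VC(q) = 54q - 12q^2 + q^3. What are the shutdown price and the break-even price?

AVC = 54 - 12q + q^2; minimized at q = 6, giving min AVC = $18. That is the shutdown price.
ATC = 256/q + 54 - 12q + q^2. Setting dATC/dq = −256/q^2 − 12 + 2q = 0 gives q = 8 (since 2·8^3 − 12·8^2 = 256).
min ATC = 256/8 + 54 − 12·8 + 8^2 = $54. That is the break-even price.
For $18 ≤ P < $54 the firm produces at a loss; below $18 it shuts down.

Shutdown price = $18; break-even price = $54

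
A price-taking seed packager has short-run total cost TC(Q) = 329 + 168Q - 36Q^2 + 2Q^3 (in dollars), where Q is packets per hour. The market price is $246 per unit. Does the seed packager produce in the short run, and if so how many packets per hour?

Strip out fixed cost: VC = 168Q - 36Q^2 + 2Q^3. Then AVC = 168 - 36Q + 2Q^2 and MC = 168 - 72Q + 6Q^2.
AVC is minimized where dAVC/dQ = -36 + 4Q = 0, at Q = 9; min AVC = 168 - 36·9 + 2·9^2 = $6.
Because $246 ≥ $6, revenue can cover variable cost; the firm operates.
P = MC gives -78 - 72Q + 6Q^2 = 0, with roots -1 and 13. Take the larger (rising MC): Q* = 13.
Check: AVC at Q = 13 is $38 ≤ P, so revenue covers variable cost.
Profit = P·Q − TC = 246·13 − 823 = $2375.

Produce at Q = 13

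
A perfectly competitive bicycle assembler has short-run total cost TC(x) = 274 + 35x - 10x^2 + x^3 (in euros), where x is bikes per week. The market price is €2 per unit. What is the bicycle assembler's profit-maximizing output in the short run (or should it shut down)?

Strip out fixed cost: VC = 35x - 10x^2 + x^3. Then AVC = 35 - 10x + x^2 and MC = 35 - 20x + 3x^2.
AVC is minimized where dAVC/dx = -10 + 2x = 0, at x = 5; min AVC = 35 - 10·5 + 5^2 = €10.
P = €2 lies below min AVC = €10; no output level covers variable cost.
Best response: produce nothing and absorb the €274 fixed cost.

Shut down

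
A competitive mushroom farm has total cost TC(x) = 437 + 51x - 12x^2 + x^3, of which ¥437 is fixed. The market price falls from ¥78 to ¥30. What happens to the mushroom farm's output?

AVC = 51 - 12x + x^2, minimized at x = 6 where min AVC = ¥15. MC = 51 - 24x + 3x^2.
With P = ¥78 above the shutdown price, P = MC gives x = 9.
At P = ¥30 ≥ min AVC, set P = MC: x = 7. The firm stays open but cuts output.

Output falls from 9 to 7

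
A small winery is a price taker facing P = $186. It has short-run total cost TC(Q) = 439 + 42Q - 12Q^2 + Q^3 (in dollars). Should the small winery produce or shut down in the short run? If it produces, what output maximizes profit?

Produce at Q = 12

From TC, MC = TC'(Q) = 42 - 24Q + 3Q^2 and AVC = VC/Q = 42 - 12Q + Q^2.
AVC hits its minimum where MC = AVC, at Q = 6, giving min AVC = 42 - 12·6 + 6^2 = $6.
Because $186 ≥ $6, revenue can cover variable cost; the firm operates.
P = MC gives -144 - 24Q + 3Q^2 = 0, with roots -4 and 12. Take the larger (rising MC): Q* = 12.
Check: AVC at Q = 12 is $42 ≤ P, so revenue covers variable cost.
Profit = P·Q − TC = 186·12 − 943 = $1289.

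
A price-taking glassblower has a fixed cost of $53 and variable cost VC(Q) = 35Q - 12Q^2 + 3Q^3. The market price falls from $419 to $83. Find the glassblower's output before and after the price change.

Output falls from 8 to 4

MC = 35 - 24Q + 9Q^2; the shutdown threshold is min AVC = $23 (at Q = 2).
With P = $419 above the shutdown price, P = MC gives Q = 8.
At P = $83 ≥ min AVC, set P = MC: Q = 4. The firm stays open but cuts output.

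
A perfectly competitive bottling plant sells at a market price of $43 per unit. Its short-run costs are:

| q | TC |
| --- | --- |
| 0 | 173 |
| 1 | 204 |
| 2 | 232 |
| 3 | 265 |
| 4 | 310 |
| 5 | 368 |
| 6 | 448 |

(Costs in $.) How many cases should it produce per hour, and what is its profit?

Tabulate TR − TC: q=0: -173; q=1: -161; q=2: -146; q=3: -136; q=4: -138; q=5: -153; q=6: -190.
Profit is maximized at q = 3. AVC there is 92/3 = $30.67 ≤ P, so producing beats shutting down (which would give -$173).

q = 3; profit = -$136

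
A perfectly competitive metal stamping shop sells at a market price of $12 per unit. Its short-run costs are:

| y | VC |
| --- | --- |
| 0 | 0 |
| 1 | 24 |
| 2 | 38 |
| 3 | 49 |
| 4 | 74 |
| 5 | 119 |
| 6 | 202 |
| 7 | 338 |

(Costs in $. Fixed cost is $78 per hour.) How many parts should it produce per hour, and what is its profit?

Compute π = P·y − TC at each output: y=0: -78; y=1: -90; y=2: -92; y=3: -91; y=4: -104; y=5: -137; y=6: -208; y=7: -332.
Profit is highest at y = 0. Equivalently, the lowest AVC in the table is 49/3 ≈ $16.33 at y = 3, and P = $12 falls below it — price never covers variable cost, so the firm shuts down and loses only its fixed cost.

y = 0 (shut down); profit = -$78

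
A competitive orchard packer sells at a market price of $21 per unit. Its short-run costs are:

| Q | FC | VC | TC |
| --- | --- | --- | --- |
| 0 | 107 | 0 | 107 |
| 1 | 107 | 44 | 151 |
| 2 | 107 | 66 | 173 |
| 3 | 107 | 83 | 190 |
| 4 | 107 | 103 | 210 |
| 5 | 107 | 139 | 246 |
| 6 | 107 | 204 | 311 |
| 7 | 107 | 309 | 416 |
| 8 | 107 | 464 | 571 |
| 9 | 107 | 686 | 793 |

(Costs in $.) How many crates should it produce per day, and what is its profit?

Compute π = P·Q − TC at each output: Q=0: -107; Q=1: -130; Q=2: -131; Q=3: -127; Q=4: -126; Q=5: -141; Q=6: -185; Q=7: -269; Q=8: -403; Q=9: -604.
Profit is highest at Q = 0. Equivalently, the lowest AVC in the table is 103/4 ≈ $25.75 at Q = 4, and P = $21 falls below it — price never covers variable cost, so the firm shuts down and loses only its fixed cost.

Q = 0 (shut down); profit = -$107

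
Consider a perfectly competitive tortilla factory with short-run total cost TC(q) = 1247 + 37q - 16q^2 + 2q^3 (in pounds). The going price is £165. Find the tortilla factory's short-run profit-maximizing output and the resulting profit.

AVC = 37 - 16q + 2q^2 has its minimum £5 at q = 4; price £165 clears that bar, so the firm operates.
With MC = 37 - 32q + 6q^2, P = MC on the upward-sloping part at q* = 8.
TR = 165·8 = 1320. TC = 1247 + 296 = 1543. Profit = 1320 − 1543 = -£223.
Shutting down would mean losing the fixed cost of £1247, so operating at a loss of £223 is better by £1024.

Profit = -£223 at q = 8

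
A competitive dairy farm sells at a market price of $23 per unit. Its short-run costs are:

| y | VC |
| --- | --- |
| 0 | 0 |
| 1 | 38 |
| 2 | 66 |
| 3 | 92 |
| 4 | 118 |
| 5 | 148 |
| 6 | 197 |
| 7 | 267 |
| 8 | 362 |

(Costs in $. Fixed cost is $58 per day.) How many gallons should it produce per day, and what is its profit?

Profit at each row (π = 23y − TC): y=0: -58; y=1: -73; y=2: -78; y=3: -81; y=4: -84; y=5: -91; y=6: -117; y=7: -164; y=8: -236.
Profit is highest at y = 0. Equivalently, the lowest AVC in the table is 118/4 ≈ $29.50 at y = 4, and P = $23 falls below it — price never covers variable cost, so the firm shuts down and loses only its fixed cost.

y = 0 (shut down); profit = -$58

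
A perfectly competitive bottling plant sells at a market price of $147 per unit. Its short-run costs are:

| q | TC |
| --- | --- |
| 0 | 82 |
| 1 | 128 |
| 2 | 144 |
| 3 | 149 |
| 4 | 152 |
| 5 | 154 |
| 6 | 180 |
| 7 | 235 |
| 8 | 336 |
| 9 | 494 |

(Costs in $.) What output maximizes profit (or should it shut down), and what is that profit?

q = 8; profit = $840

Profit at each row (π = 147q − TC): q=0: -82; q=1: 19; q=2: 150; q=3: 292; q=4: 436; q=5: 581; q=6: 702; q=7: 794; q=8: 840; q=9: 829.
Profit is maximized at q = 8. AVC there is 254/8 = $31.75 ≤ P, so producing beats shutting down (which would give -$82).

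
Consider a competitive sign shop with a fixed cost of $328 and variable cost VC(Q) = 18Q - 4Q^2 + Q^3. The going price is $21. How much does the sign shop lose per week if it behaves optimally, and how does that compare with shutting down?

AVC = 18 - 4Q + Q^2 has its minimum $14 at Q = 2; price $21 clears that bar, so the firm operates.
With MC = 18 - 8Q + 3Q^2, P = MC on the upward-sloping part at Q* = 3.
TR = 21·3 = 63. TC = 328 + 45 = 373. Profit = 63 − 373 = -$310.
That loss of $310 beats the $328 the firm would lose by shutting down; producing recovers $18 of fixed cost.

Profit = -$310 at Q = 3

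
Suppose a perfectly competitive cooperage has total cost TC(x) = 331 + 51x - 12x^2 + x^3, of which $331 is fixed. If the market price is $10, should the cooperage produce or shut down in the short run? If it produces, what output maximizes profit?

From TC, MC = TC'(x) = 51 - 24x + 3x^2 and AVC = VC/x = 51 - 12x + x^2.
AVC hits its minimum where MC = AVC, at x = 6, giving min AVC = 51 - 12·6 + 6^2 = $15.
P = $10 lies below min AVC = $15; no output level covers variable cost.
The firm minimizes its loss by shutting down and losing only its fixed cost of $331.

Shut down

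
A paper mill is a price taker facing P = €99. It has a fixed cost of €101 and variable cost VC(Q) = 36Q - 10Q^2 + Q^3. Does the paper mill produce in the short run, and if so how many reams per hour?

Strip out fixed cost: VC = 36Q - 10Q^2 + Q^3. Then AVC = 36 - 10Q + Q^2 and MC = 36 - 20Q + 3Q^2.
AVC is minimized where dAVC/dQ = -10 + 2Q = 0, at Q = 5; min AVC = 36 - 10·5 + 5^2 = €11.
Because €99 ≥ €11, revenue can cover variable cost; the firm operates.
Solving P = MC: -63 - 20Q + 3Q^2 = 0 ⇒ Q = -7/3 or 9. On the upward-sloping branch, Q* = 9.
Check: AVC at Q = 9 is €27 ≤ P, so revenue covers variable cost.
Profit = P·Q − TC = 99·9 − 344 = €547.

Produce at Q = 9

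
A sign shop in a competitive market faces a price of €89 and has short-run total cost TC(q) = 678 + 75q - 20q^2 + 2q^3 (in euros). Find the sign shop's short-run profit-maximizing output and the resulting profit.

Profit = -€286 at q = 7

AVC = 75 - 20q + 2q^2 has its minimum €25 at q = 5; price €89 clears that bar, so the firm operates.
With MC = 75 - 40q + 6q^2, P = MC on the upward-sloping part at q* = 7.
TR = 89·7 = 623. TC = 678 + 231 = 909. Profit = 623 − 909 = -€286.
By producing, the firm covers all variable cost plus €392 of fixed cost; shutting down would lose the full €678.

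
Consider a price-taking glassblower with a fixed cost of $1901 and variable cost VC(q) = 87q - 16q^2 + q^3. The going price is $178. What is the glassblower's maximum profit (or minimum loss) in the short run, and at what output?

AVC = 87 - 16q + q^2; min AVC = $23 at q = 8. Since P = $178 ≥ min AVC, the firm produces.
MC = 87 - 32q + 3q^2. Setting P = MC and taking the root on the rising branch gives q* = 13.
TR = 178·13 = 2314. TC = 1901 + 624 = 2525. Profit = 2314 − 2525 = -$211.
By producing, the firm covers all variable cost plus $1690 of fixed cost; shutting down would lose the full $1901.

Profit = -$211 at q = 13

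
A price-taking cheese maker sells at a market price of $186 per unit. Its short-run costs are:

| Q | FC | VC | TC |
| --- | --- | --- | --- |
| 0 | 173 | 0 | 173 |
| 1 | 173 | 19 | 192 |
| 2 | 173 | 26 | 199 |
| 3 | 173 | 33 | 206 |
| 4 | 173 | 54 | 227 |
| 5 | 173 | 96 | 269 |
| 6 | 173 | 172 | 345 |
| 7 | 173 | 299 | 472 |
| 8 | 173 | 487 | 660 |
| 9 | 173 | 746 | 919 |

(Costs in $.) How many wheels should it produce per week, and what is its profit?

Tabulate TR − TC: Q=0: -173; Q=1: -6; Q=2: 173; Q=3: 352; Q=4: 517; Q=5: 661; Q=6: 771; Q=7: 830; Q=8: 828; Q=9: 755.
Profit is maximized at Q = 7. AVC there is 299/7 = $42.71 ≤ P, so producing beats shutting down (which would give -$173).

Q = 7; profit = $830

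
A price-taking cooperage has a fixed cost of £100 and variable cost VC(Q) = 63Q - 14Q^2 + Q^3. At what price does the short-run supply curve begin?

The shutdown price is the minimum of AVC. VC = 63Q - 14Q^2 + Q^3, so AVC = 63 - 14Q + Q^2.
dAVC/dQ = -14 + 2Q = 0 gives Q = 7. min AVC = 63 - 14·7 + 7^2 = 14.
For P < £14 the firm produces nothing.

£14 per unit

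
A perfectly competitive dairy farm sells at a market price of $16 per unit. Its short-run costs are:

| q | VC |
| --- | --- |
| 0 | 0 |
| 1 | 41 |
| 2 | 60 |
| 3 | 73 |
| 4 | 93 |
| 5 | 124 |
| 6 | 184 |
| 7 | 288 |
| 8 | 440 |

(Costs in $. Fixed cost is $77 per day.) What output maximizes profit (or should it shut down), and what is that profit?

Compute π = P·q − TC at each output: q=0: -77; q=1: -102; q=2: -105; q=3: -102; q=4: -106; q=5: -121; q=6: -165; q=7: -253; q=8: -389.
Profit is highest at q = 0. Equivalently, the lowest AVC in the table is 93/4 ≈ $23.25 at q = 4, and P = $16 falls below it — price never covers variable cost, so the firm shuts down and loses only its fixed cost.

q = 0 (shut down); profit = -$77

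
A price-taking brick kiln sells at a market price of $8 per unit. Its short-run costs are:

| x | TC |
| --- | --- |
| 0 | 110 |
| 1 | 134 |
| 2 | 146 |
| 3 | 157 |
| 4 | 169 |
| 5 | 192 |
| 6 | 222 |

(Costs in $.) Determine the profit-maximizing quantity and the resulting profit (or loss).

x = 0 (shut down); profit = -$110

Profit at each row (π = 8x − TC): x=0: -110; x=1: -126; x=2: -130; x=3: -133; x=4: -137; x=5: -152; x=6: -174.
Profit is highest at x = 0. Equivalently, the lowest AVC in the table is 59/4 ≈ $14.75 at x = 4, and P = $8 falls below it — price never covers variable cost, so the firm shuts down and loses only its fixed cost.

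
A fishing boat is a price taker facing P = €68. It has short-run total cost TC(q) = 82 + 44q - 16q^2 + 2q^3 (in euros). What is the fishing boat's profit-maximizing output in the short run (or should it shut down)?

Variable cost is VC = 44q - 16q^2 + 2q^3, so AVC = VC/q = 44 - 16q + 2q^2 and MC = dTC/dq = 44 - 32q + 6q^2.
AVC hits its minimum where MC = AVC, at q = 4, giving min AVC = 44 - 16·4 + 2·4^2 = €12.
Because €68 ≥ €12, revenue can cover variable cost; the firm operates.
Set P = MC: 68 = 44 - 32q + 6q^2 → -24 - 32q + 6q^2 = 0. The roots are q = -2/3 and q = 6; the profit-maximizing output is on the rising part of MC, so q* = 6.
Check: AVC at q = 6 is €20 ≤ P, so revenue covers variable cost.
Profit = P·q − TC = 68·6 − 202 = €206.

Produce at q = 6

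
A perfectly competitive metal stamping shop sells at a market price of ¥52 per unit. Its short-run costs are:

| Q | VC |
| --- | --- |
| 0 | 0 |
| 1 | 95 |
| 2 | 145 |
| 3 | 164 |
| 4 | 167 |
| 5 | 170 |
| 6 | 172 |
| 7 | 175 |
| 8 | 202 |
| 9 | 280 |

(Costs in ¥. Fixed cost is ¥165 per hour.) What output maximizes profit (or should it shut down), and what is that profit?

Q = 8; profit = ¥49

Profit at each row (π = 52Q − TC): Q=0: -165; Q=1: -208; Q=2: -206; Q=3: -173; Q=4: -124; Q=5: -75; Q=6: -25; Q=7: 24; Q=8: 49; Q=9: 23.
Profit is maximized at Q = 8. AVC there is 202/8 = ¥25.25 ≤ P, so producing beats shutting down (which would give -¥165).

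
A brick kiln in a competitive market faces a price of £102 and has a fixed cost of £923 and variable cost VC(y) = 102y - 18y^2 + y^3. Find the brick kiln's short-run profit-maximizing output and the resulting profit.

AVC = 102 - 18y + y^2; min AVC = £21 at y = 9. Since P = £102 ≥ min AVC, the firm produces.
With MC = 102 - 36y + 3y^2, P = MC on the upward-sloping part at y* = 12.
TR = 102·12 = 1224. TC = 923 + 360 = 1283. Profit = 1224 − 1283 = -£59.
Shutting down would mean losing the fixed cost of £923, so operating at a loss of £59 is better by £864.

Profit = -£59 at y = 12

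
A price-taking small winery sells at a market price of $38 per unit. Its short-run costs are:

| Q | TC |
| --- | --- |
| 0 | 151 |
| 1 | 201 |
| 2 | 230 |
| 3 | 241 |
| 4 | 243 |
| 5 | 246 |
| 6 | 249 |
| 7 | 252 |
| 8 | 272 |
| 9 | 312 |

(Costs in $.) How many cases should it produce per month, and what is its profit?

Q = 8; profit = $32

Compute π = P·Q − TC at each output: Q=0: -151; Q=1: -163; Q=2: -154; Q=3: -127; Q=4: -91; Q=5: -56; Q=6: -21; Q=7: 14; Q=8: 32; Q=9: 30.
Profit is maximized at Q = 8. AVC there is 121/8 = $15.12 ≤ P, so producing beats shutting down (which would give -$151).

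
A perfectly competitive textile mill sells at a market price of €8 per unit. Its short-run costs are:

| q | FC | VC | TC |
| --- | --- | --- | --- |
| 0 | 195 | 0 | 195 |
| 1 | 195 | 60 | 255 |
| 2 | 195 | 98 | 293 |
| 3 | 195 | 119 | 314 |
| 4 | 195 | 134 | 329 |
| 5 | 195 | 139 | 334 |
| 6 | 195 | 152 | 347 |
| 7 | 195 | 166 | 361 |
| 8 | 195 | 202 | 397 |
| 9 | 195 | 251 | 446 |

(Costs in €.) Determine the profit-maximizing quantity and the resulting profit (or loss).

q = 0 (shut down); profit = -€195

Profit at each row (π = 8q − TC): q=0: -195; q=1: -247; q=2: -277; q=3: -290; q=4: -297; q=5: -294; q=6: -299; q=7: -305; q=8: -333; q=9: -374.
Profit is highest at q = 0. Equivalently, the lowest AVC in the table is 166/7 ≈ €23.71 at q = 7, and P = €8 falls below it — price never covers variable cost, so the firm shuts down and loses only its fixed cost.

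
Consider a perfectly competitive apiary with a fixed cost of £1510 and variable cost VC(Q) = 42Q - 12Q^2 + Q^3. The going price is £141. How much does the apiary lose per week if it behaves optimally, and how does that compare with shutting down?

Profit = -£300 at Q = 11

AVC = 42 - 12Q + Q^2; min AVC = £6 at Q = 6. Since P = £141 ≥ min AVC, the firm produces.
MC = 42 - 24Q + 3Q^2. Setting P = MC and taking the root on the rising branch gives Q* = 11.
TR = 141·11 = 1551. TC = 1510 + 341 = 1851. Profit = 1551 − 1851 = -£300.
Shutting down would mean losing the fixed cost of £1510, so operating at a loss of £300 is better by £1210.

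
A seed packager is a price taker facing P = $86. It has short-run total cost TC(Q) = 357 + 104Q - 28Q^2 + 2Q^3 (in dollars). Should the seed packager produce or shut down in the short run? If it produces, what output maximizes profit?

From TC, MC = TC'(Q) = 104 - 56Q + 6Q^2 and AVC = VC/Q = 104 - 28Q + 2Q^2.
The AVC parabola has its vertex at Q = 28/4 = 7, where AVC = 104 - 28·7 + 2·7^2 = $6.
Since P = $86 ≥ min AVC = $6, price covers variable cost and the firm should produce.
Set P = MC: 86 = 104 - 56Q + 6Q^2 → 18 - 56Q + 6Q^2 = 0. The roots are Q = 1/3 and Q = 9; the profit-maximizing output is on the rising part of MC, so Q* = 9.
Check: AVC at Q = 9 is $14 ≤ P, so revenue covers variable cost.
Profit = P·Q − TC = 86·9 − 483 = $291.

Produce at Q = 9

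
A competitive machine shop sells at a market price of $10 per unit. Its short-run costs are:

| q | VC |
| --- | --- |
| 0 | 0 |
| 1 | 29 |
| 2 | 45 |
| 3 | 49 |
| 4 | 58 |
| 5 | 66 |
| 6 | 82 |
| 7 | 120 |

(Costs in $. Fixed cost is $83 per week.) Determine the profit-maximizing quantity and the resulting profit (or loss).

Tabulate TR − TC: q=0: -83; q=1: -102; q=2: -108; q=3: -102; q=4: -101; q=5: -99; q=6: -105; q=7: -133.
Profit is highest at q = 0. Equivalently, the lowest AVC in the table is 66/5 ≈ $13.20 at q = 5, and P = $10 falls below it — price never covers variable cost, so the firm shuts down and loses only its fixed cost.

q = 0 (shut down); profit = -$83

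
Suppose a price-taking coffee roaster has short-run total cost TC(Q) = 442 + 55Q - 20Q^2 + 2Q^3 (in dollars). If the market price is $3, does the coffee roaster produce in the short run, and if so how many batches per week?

Shut down

Variable cost is VC = 55Q - 20Q^2 + 2Q^3, so AVC = VC/Q = 55 - 20Q + 2Q^2 and MC = dTC/dQ = 55 - 40Q + 6Q^2.
The AVC parabola has its vertex at Q = 20/4 = 5, where AVC = 55 - 20·5 + 2·5^2 = $5.
Since P = $3 < min AVC = $5, price fails to cover variable cost at any output.
Shutting down limits the loss to fixed cost, $442.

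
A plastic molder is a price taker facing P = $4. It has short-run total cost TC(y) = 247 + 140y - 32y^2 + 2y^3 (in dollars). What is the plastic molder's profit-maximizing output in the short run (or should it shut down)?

Shut down

From TC, MC = TC'(y) = 140 - 64y + 6y^2 and AVC = VC/y = 140 - 32y + 2y^2.
AVC hits its minimum where MC = AVC, at y = 8, giving min AVC = 140 - 32·8 + 2·8^2 = $12.
P = $4 lies below min AVC = $12; no output level covers variable cost.
The firm minimizes its loss by shutting down and losing only its fixed cost of $247.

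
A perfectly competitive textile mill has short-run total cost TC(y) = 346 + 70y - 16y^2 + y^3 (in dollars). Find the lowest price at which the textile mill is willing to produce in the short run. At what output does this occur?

Short-run supply begins at min AVC. From VC = 70y - 16y^2 + y^3, AVC = 70 - 16y + y^2.
At the minimum of AVC, MC = AVC. MC = 70 - 32y + 3y^2; setting MC = AVC gives 2y^2 - 16y = 0, so y = 8. min AVC = 6.
The firm shuts down for any P below $6.

$6 per unit, at y = 8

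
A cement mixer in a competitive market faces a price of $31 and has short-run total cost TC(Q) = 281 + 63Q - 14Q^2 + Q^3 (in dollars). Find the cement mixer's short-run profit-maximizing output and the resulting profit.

Profit = -$153 at Q = 8

AVC = 63 - 14Q + Q^2 has its minimum $14 at Q = 7; price $31 clears that bar, so the firm operates.
With MC = 63 - 28Q + 3Q^2, P = MC on the upward-sloping part at Q* = 8.
TR = 31·8 = 248. TC = 281 + 120 = 401. Profit = 248 − 401 = -$153.
By producing, the firm covers all variable cost plus $128 of fixed cost; shutting down would lose the full $281.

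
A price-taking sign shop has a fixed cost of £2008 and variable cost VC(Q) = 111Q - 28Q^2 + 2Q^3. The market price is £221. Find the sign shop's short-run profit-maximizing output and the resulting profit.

AVC = 111 - 28Q + 2Q^2; min AVC = £13 at Q = 7. Since P = £221 ≥ min AVC, the firm produces.
MC = 111 - 56Q + 6Q^2. Setting P = MC and taking the root on the rising branch gives Q* = 11.
TR = 221·11 = 2431. TC = 2008 + 495 = 2503. Profit = 2431 − 2503 = -£72.
By producing, the firm covers all variable cost plus £1936 of fixed cost; shutting down would lose the full £2008.

Profit = -£72 at Q = 11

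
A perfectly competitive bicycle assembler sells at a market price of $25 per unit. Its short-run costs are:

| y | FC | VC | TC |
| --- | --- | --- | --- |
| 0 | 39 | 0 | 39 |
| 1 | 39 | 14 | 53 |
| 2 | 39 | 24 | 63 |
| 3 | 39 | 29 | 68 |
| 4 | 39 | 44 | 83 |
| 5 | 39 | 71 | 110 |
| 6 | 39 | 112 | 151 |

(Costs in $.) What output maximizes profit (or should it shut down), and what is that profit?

y = 4; profit = $17

Profit at each row (π = 25y − TC): y=0: -39; y=1: -28; y=2: -13; y=3: 7; y=4: 17; y=5: 15; y=6: -1.
Profit is maximized at y = 4. AVC there is 44/4 = $11 ≤ P, so producing beats shutting down (which would give -$39).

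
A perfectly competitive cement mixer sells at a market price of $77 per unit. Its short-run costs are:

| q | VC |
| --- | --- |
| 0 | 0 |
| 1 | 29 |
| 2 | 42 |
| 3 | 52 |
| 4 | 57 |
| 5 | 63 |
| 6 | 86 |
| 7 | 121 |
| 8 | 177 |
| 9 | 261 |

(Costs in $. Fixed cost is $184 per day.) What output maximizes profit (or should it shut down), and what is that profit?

Compute π = P·q − TC at each output: q=0: -184; q=1: -136; q=2: -72; q=3: -5; q=4: 67; q=5: 138; q=6: 192; q=7: 234; q=8: 255; q=9: 248.
Profit is maximized at q = 8. AVC there is 177/8 = $22.12 ≤ P, so producing beats shutting down (which would give -$184).

q = 8; profit = $255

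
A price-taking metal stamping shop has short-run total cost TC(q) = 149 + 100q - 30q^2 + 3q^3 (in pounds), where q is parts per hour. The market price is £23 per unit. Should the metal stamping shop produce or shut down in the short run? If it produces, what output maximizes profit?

Variable cost is VC = 100q - 30q^2 + 3q^3, so AVC = VC/q = 100 - 30q + 3q^2 and MC = dTC/dq = 100 - 60q + 9q^2.
AVC hits its minimum where MC = AVC, at q = 5, giving min AVC = 100 - 30·5 + 3·5^2 = £25.
Since P = £23 < min AVC = £25, price fails to cover variable cost at any output.
The firm minimizes its loss by shutting down and losing only its fixed cost of £149.

Shut down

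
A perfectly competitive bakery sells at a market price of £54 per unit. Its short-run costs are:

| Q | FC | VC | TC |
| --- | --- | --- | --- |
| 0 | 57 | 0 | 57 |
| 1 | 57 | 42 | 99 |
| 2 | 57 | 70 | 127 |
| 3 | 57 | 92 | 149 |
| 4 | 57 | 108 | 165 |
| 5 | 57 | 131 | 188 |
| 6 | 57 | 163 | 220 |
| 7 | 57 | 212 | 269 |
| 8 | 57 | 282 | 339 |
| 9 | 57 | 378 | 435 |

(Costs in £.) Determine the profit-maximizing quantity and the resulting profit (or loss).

Q = 7; profit = £109

Tabulate TR − TC: Q=0: -57; Q=1: -45; Q=2: -19; Q=3: 13; Q=4: 51; Q=5: 82; Q=6: 104; Q=7: 109; Q=8: 93; Q=9: 51.
Profit is maximized at Q = 7. AVC there is 212/7 = £30.29 ≤ P, so producing beats shutting down (which would give -£57).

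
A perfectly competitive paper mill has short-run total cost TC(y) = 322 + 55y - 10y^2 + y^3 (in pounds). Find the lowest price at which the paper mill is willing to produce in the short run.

£30 per unit

The shutdown price is the minimum of AVC. VC = 55y - 10y^2 + y^3, so AVC = 55 - 10y + y^2.
dAVC/dy = -10 + 2y = 0 gives y = 5. min AVC = 55 - 10·5 + 5^2 = 30.
For P < £30 the firm produces nothing.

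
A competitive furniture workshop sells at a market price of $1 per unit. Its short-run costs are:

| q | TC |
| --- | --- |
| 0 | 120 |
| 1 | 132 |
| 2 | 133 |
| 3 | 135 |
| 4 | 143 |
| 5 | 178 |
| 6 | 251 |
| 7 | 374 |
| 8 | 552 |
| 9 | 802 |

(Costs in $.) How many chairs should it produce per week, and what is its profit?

q = 0 (shut down); profit = -$120

Profit at each row (π = 1q − TC): q=0: -120; q=1: -131; q=2: -131; q=3: -132; q=4: -139; q=5: -173; q=6: -245; q=7: -367; q=8: -544; q=9: -793.
Profit is highest at q = 0. Equivalently, the lowest AVC in the table is 15/3 ≈ $5 at q = 3, and P = $1 falls below it — price never covers variable cost, so the firm shuts down and loses only its fixed cost.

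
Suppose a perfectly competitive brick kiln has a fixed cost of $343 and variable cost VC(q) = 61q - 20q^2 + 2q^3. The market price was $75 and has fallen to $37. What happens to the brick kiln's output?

AVC = 61 - 20q + 2q^2, minimized at q = 5 where min AVC = $11. MC = 61 - 40q + 6q^2.
With P = $75 above the shutdown price, P = MC gives q = 7.
At P = $37 ≥ min AVC, set P = MC: q = 6. The firm stays open but cuts output.

Output falls from 7 to 6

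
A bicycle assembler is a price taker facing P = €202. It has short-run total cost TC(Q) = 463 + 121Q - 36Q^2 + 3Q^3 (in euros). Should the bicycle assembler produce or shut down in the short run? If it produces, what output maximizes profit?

Strip out fixed cost: VC = 121Q - 36Q^2 + 3Q^3. Then AVC = 121 - 36Q + 3Q^2 and MC = 121 - 72Q + 9Q^2.
The AVC parabola has its vertex at Q = 36/6 = 6, where AVC = 121 - 36·6 + 3·6^2 = €13.
Because €202 ≥ €13, revenue can cover variable cost; the firm operates.
Set P = MC: 202 = 121 - 72Q + 9Q^2 → -81 - 72Q + 9Q^2 = 0. The roots are Q = -1 and Q = 9; the profit-maximizing output is on the rising part of MC, so Q* = 9.
Check: AVC at Q = 9 is €40 ≤ P, so revenue covers variable cost.
Profit = P·Q − TC = 202·9 − 823 = €995.

Produce at Q = 9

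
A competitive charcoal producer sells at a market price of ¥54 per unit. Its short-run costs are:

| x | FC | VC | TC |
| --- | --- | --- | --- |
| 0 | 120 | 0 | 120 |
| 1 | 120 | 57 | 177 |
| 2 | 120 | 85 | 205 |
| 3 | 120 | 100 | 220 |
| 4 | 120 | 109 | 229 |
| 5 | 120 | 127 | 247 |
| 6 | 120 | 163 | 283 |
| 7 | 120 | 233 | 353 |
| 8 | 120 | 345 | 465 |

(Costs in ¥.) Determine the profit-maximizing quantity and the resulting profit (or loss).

Compute π = P·x − TC at each output: x=0: -120; x=1: -123; x=2: -97; x=3: -58; x=4: -13; x=5: 23; x=6: 41; x=7: 25; x=8: -33.
Profit is maximized at x = 6. AVC there is 163/6 = ¥27.17 ≤ P, so producing beats shutting down (which would give -¥120).

x = 6; profit = ¥41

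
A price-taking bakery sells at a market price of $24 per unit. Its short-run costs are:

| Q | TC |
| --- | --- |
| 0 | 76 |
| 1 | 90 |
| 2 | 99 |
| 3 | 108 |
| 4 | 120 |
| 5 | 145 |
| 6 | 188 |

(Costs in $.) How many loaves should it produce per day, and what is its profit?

Q = 4; profit = -$24

Profit at each row (π = 24Q − TC): Q=0: -76; Q=1: -66; Q=2: -51; Q=3: -36; Q=4: -24; Q=5: -25; Q=6: -44.
Profit is maximized at Q = 4. AVC there is 44/4 = $11 ≤ P, so producing beats shutting down (which would give -$76).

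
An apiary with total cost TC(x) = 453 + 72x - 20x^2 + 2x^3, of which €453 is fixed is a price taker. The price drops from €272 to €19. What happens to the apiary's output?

Output falls from 10 to 0 (the firm shuts down)

AVC = 72 - 20x + 2x^2, minimized at x = 5 where min AVC = €22. MC = 72 - 40x + 6x^2.
With P = €272 above the shutdown price, P = MC gives x = 10.
At P = €19 < min AVC = €22, price no longer covers variable cost at any output, so the firm shuts down: x = 0.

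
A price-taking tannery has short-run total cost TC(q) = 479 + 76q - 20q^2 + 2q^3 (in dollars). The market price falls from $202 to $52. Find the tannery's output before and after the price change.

Output falls from 9 to 6

AVC = 76 - 20q + 2q^2, minimized at q = 5 where min AVC = $26. MC = 76 - 40q + 6q^2.
At P = $202 ≥ min AVC, set P = MC on the rising branch: q = 9.
At P = $52 ≥ min AVC, set P = MC: q = 6. The firm stays open but cuts output.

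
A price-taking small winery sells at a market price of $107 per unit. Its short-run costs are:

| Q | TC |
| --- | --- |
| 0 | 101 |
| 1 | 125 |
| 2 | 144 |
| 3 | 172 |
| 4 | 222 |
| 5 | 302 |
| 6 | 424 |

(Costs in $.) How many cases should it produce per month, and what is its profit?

Q = 5; profit = $233

Profit at each row (π = 107Q − TC): Q=0: -101; Q=1: -18; Q=2: 70; Q=3: 149; Q=4: 206; Q=5: 233; Q=6: 218.
Profit is maximized at Q = 5. AVC there is 201/5 = $40.20 ≤ P, so producing beats shutting down (which would give -$101).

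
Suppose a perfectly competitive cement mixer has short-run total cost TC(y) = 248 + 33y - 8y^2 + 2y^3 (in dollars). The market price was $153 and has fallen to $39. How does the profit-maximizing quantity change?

Output falls from 6 to 3

MC = 33 - 16y + 6y^2; the shutdown threshold is min AVC = $25 (at y = 2).
At P = $153 ≥ min AVC, set P = MC on the rising branch: y = 6.
At P = $39 ≥ min AVC, set P = MC: y = 3. The firm stays open but cuts output.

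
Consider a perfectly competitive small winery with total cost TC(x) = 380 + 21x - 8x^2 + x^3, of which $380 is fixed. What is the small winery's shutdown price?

The firm shuts down when price falls below the minimum of average variable cost. AVC = VC/x = 21 - 8x + x^2.
dAVC/dx = -8 + 2x = 0 gives x = 4. min AVC = 21 - 8·4 + 4^2 = 5.
So the shutdown price is $5.

$5 per unit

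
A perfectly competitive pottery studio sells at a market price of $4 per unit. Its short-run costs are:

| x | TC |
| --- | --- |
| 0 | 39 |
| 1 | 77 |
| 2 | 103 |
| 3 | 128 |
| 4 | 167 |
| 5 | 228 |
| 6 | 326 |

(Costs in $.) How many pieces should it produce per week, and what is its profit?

Compute π = P·x − TC at each output: x=0: -39; x=1: -73; x=2: -95; x=3: -116; x=4: -151; x=5: -208; x=6: -302.
Profit is highest at x = 0. Equivalently, the lowest AVC in the table is 89/3 ≈ $29.67 at x = 3, and P = $4 falls below it — price never covers variable cost, so the firm shuts down and loses only its fixed cost.

x = 0 (shut down); profit = -$39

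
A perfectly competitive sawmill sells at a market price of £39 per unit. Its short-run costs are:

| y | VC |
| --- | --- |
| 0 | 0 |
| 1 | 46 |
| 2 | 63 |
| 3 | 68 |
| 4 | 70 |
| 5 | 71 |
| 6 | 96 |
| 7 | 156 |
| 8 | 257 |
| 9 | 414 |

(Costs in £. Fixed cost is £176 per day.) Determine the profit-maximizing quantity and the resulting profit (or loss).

Tabulate TR − TC: y=0: -176; y=1: -183; y=2: -161; y=3: -127; y=4: -90; y=5: -52; y=6: -38; y=7: -59; y=8: -121; y=9: -239.
Profit is maximized at y = 6. AVC there is 96/6 = £16 ≤ P, so producing beats shutting down (which would give -£176).

y = 6; profit = -£38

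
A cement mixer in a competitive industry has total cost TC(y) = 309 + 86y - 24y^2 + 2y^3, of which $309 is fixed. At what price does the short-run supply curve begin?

$14 per unit

Short-run supply begins at min AVC. From VC = 86y - 24y^2 + 2y^3, AVC = 86 - 24y + 2y^2.
dAVC/dy = -24 + 4y = 0 gives y = 6. min AVC = 86 - 24·6 + 2·6^2 = 14.
For P < $14 the firm produces nothing.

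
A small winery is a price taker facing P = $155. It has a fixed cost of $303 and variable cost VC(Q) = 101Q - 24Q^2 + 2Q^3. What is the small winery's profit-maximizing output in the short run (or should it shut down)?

Produce at Q = 9

Variable cost is VC = 101Q - 24Q^2 + 2Q^3, so AVC = VC/Q = 101 - 24Q + 2Q^2 and MC = dTC/dQ = 101 - 48Q + 6Q^2.
The AVC parabola has its vertex at Q = 24/4 = 6, where AVC = 101 - 24·6 + 2·6^2 = $29.
Because $155 ≥ $29, revenue can cover variable cost; the firm operates.
Set P = MC: 155 = 101 - 48Q + 6Q^2 → -54 - 48Q + 6Q^2 = 0. The roots are Q = -1 and Q = 9; the profit-maximizing output is on the rising part of MC, so Q* = 9.
Check: AVC at Q = 9 is $47 ≤ P, so revenue covers variable cost.
Profit = P·Q − TC = 155·9 − 726 = $669.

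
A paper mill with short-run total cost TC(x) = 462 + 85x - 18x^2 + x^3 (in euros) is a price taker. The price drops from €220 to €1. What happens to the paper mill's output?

Output falls from 15 to 0 (the firm shuts down)

MC = 85 - 36x + 3x^2; the shutdown threshold is min AVC = €4 (at x = 9).
At P = €220 ≥ min AVC, set P = MC on the rising branch: x = 15.
At P = €1 < min AVC = €4, price no longer covers variable cost at any output, so the firm shuts down: x = 0.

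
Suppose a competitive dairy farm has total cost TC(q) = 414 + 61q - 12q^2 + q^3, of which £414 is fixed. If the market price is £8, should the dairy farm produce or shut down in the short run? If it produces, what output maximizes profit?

Variable cost is VC = 61q - 12q^2 + q^3, so AVC = VC/q = 61 - 12q + q^2 and MC = dTC/dq = 61 - 24q + 3q^2.
The AVC parabola has its vertex at q = 12/2 = 6, where AVC = 61 - 12·6 + 6^2 = £25.
Since P = £8 < min AVC = £25, price fails to cover variable cost at any output.
Best response: produce nothing and absorb the £414 fixed cost.

Shut down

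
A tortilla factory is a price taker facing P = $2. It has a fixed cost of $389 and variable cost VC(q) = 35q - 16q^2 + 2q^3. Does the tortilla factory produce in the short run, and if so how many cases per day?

Shut down

Strip out fixed cost: VC = 35q - 16q^2 + 2q^3. Then AVC = 35 - 16q + 2q^2 and MC = 35 - 32q + 6q^2.
AVC hits its minimum where MC = AVC, at q = 4, giving min AVC = 35 - 16·4 + 2·4^2 = $3.
Since P = $2 < min AVC = $3, price fails to cover variable cost at any output.
Shutting down limits the loss to fixed cost, $389.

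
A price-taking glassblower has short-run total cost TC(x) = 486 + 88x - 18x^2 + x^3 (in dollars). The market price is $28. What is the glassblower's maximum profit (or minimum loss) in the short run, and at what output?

AVC = 88 - 18x + x^2 has its minimum $7 at x = 9; price $28 clears that bar, so the firm operates.
MC = 88 - 36x + 3x^2. Setting P = MC and taking the root on the rising branch gives x* = 10.
TR = 28·10 = 280. TC = 486 + 80 = 566. Profit = 280 − 566 = -$286.
Shutting down would mean losing the fixed cost of $486, so operating at a loss of $286 is better by $200.

Profit = -$286 at x = 10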